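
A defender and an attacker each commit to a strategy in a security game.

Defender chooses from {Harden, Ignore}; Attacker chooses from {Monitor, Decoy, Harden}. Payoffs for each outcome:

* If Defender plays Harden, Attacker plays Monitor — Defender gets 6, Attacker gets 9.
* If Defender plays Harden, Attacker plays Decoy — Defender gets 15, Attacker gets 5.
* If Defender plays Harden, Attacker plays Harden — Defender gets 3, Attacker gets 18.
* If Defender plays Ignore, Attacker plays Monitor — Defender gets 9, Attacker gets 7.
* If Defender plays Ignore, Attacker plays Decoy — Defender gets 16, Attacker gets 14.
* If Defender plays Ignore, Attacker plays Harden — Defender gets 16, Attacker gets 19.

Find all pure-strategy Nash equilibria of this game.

Defender against Monitor: payoffs 6, 9 → best response Ignore.
Defender against Decoy: payoffs 15, 16 → best response Ignore.
Defender against Harden: payoffs 3, 16 → best response Ignore.
Attacker against Harden: payoffs 9, 5, 18 → best response Harden.
Attacker against Ignore: payoffs 7, 14, 19 → best response Harden.
Mutual best responses: (Ignore, Harden).

(Ignore, Harden)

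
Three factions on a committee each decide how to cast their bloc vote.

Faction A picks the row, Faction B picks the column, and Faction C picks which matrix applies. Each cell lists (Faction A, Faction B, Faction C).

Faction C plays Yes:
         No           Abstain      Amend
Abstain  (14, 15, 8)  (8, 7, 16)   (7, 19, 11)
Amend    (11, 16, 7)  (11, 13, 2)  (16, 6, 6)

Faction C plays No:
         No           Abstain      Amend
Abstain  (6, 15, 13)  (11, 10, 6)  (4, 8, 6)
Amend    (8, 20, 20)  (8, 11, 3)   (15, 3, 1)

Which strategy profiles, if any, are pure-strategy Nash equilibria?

Faction A against (No, Yes): payoffs 14, 11 → best response Abstain.
Faction A against (No, No): payoffs 6, 8 → best response Amend.
Faction A against (Abstain, Yes): payoffs 8, 11 → best response Amend.
Faction A against (Abstain, No): payoffs 11, 8 → best response Abstain.
Faction A against (Amend, Yes): payoffs 7, 16 → best response Amend.
Faction A against (Amend, No): payoffs 4, 15 → best response Amend.
Faction B against (Abstain, Yes): payoffs 15, 7, 19 → best response Amend.
Faction B against (Abstain, No): payoffs 15, 10, 8 → best response No.
Faction B against (Amend, Yes): payoffs 16, 13, 6 → best response No.
Faction B against (Amend, No): payoffs 20, 11, 3 → best response No.
Faction C against (Abstain, No): payoffs 8, 13 → best response No.
Faction C against (Abstain, Abstain): payoffs 16, 6 → best response Yes.
Faction C against (Abstain, Amend): payoffs 11, 6 → best response Yes.
Faction C against (Amend, No): payoffs 7, 20 → best response No.
Faction C against (Amend, Abstain): payoffs 2, 3 → best response No.
Faction C against (Amend, Amend): payoffs 6, 1 → best response Yes.
Mutual best responses: (Amend, No, No).

The unique pure-strategy Nash equilibrium is (Amend, No, No).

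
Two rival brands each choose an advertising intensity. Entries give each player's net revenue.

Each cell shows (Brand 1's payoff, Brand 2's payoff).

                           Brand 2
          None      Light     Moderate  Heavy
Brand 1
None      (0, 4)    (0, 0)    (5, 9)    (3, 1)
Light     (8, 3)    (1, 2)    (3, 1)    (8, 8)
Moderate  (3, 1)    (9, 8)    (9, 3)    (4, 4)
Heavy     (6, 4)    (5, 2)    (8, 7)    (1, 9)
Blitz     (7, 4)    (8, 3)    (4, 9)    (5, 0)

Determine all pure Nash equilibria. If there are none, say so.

Brand 1 against None: payoffs 0, 8, 3, 6, 7 → best response Light.
Brand 1 against Light: payoffs 0, 1, 9, 5, 8 → best response Moderate.
Brand 1 against Moderate: payoffs 5, 3, 9, 8, 4 → best response Moderate.
Brand 1 against Heavy: payoffs 3, 8, 4, 1, 5 → best response Light.
Brand 2 against None: payoffs 4, 0, 9, 1 → best response Moderate.
Brand 2 against Light: payoffs 3, 2, 1, 8 → best response Heavy.
Brand 2 against Moderate: payoffs 1, 8, 3, 4 → best response Light.
Brand 2 against Heavy: payoffs 4, 2, 7, 9 → best response Heavy.
Brand 2 against Blitz: payoffs 4, 3, 9, 0 → best response Moderate.
Mutual best responses: (Light, Heavy); (Moderate, Light).

The pure Nash equilibria are (Light, Heavy), (Moderate, Light).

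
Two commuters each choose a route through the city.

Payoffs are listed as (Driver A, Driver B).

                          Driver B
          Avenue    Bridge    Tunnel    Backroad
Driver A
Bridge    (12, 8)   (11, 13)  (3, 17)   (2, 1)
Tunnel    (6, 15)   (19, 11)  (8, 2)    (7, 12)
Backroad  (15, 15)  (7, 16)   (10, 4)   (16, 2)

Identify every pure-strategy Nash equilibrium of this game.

For each player, find the best response to each opponent profile; mutual best responses are the pure NE.
Driver A against Avenue: payoffs 12, 6, 15 → best response Backroad.
Driver A against Bridge: payoffs 11, 19, 7 → best response Tunnel.
Driver A against Tunnel: payoffs 3, 8, 10 → best response Backroad.
Driver A against Backroad: payoffs 2, 7, 16 → best response Backroad.
Driver B against Bridge: payoffs 8, 13, 17, 1 → best response Tunnel.
Driver B against Tunnel: payoffs 15, 11, 2, 12 → best response Avenue.
Driver B against Backroad: payoffs 15, 16, 4, 2 → best response Bridge.
No profile is a mutual best response for all players.

No pure-strategy Nash equilibrium.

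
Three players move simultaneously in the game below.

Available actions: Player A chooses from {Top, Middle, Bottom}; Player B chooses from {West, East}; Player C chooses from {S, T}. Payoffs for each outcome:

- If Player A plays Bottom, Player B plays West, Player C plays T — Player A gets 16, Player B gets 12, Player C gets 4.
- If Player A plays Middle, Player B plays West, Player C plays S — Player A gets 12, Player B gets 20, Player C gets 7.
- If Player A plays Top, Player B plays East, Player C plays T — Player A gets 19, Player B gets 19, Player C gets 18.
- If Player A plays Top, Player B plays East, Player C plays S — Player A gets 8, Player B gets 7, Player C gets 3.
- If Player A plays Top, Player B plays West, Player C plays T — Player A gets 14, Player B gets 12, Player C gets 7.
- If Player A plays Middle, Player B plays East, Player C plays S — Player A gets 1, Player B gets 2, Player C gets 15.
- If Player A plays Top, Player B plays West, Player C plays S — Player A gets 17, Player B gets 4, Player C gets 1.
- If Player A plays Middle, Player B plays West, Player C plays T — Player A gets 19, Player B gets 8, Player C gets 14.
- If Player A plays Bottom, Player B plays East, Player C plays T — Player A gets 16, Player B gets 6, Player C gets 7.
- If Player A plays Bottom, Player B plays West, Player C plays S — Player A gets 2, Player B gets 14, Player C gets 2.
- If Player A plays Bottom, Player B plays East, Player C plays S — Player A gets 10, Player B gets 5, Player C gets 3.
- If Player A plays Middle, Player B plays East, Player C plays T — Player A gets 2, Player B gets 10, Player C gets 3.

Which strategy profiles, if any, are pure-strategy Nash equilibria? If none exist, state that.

Pure NE: (Top, East, T)

(Top, West, S): Player B can switch to East (4 → 7). Not NE.
(Top, West, T): Player A can switch to Middle (14 → 19). Not NE.
(Top, East, S): Player A can switch to Bottom (8 → 10). Not NE.
(Top, East, T): Player A gets 19, best alternative 16; Player B gets 19, best alternative 12; Player C gets 18, best alternative 3. No profitable deviation — NE.
(Middle, West, S): Player A can switch to Top (12 → 17). Not NE.
(Middle, West, T): Player B can switch to East (8 → 10). Not NE.
(Middle, East, S): Player A can switch to Top (1 → 8). Not NE.
(Middle, East, T): Player A can switch to Top (2 → 19). Not NE.
(Bottom, West, S): Player A can switch to Top (2 → 17). Not NE.
(The remaining 3 profiles each have a profitable deviation by the same check.)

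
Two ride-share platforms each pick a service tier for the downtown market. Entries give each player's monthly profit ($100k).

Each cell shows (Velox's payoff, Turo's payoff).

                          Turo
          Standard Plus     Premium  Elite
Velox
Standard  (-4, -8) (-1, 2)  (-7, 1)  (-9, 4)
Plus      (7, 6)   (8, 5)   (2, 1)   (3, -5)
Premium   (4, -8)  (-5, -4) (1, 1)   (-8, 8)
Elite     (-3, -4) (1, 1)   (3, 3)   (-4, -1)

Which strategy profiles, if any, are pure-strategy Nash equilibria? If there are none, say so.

Mark each player's best response to every combination of opponents' strategies; a profile where every player is best-responding is a pure Nash equilibrium.
Velox against Standard: payoffs -4, 7, 4, -3 → best response Plus.
Velox against Plus: payoffs -1, 8, -5, 1 → best response Plus.
Velox against Premium: payoffs -7, 2, 1, 3 → best response Elite.
Velox against Elite: payoffs -9, 3, -8, -4 → best response Plus.
Turo against Standard: payoffs -8, 2, 1, 4 → best response Elite.
Turo against Plus: payoffs 6, 5, 1, -5 → best response Standard.
Turo against Premium: payoffs -8, -4, 1, 8 → best response Elite.
Turo against Elite: payoffs -4, 1, 3, -1 → best response Premium.
Mutual best responses: (Plus, Standard); (Elite, Premium).

(Plus, Standard); (Elite, Premium)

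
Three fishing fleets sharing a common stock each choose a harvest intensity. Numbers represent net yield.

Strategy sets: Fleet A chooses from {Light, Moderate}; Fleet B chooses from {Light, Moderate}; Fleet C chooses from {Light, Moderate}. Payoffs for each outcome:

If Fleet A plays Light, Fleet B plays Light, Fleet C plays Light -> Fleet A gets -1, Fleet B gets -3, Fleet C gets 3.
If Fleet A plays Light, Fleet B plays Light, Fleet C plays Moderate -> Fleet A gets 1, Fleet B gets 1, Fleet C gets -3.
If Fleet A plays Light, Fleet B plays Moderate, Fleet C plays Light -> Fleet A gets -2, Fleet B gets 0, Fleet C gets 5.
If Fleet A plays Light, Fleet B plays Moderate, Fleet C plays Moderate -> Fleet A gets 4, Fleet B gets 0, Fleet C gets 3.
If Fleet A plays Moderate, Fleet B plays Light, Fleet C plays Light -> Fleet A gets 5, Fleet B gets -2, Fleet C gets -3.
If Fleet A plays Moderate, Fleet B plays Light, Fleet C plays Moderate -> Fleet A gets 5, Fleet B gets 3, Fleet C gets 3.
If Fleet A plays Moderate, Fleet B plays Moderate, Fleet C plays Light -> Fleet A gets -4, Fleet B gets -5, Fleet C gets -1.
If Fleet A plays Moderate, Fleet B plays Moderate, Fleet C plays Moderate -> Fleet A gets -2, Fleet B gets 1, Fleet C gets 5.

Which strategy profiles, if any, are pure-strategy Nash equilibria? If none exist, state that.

Pure-strategy Nash equilibria: (Light, Moderate, Light), (Moderate, Light, Moderate)

For each player, find the best response to each opponent profile; mutual best responses are the pure NE.
Fleet A against (Light, Light): payoffs -1, 5 → best response Moderate.
Fleet A against (Light, Moderate): payoffs 1, 5 → best response Moderate.
Fleet A against (Moderate, Light): payoffs -2, -4 → best response Light.
Fleet A against (Moderate, Moderate): payoffs 4, -2 → best response Light.
Fleet B against (Light, Light): payoffs -3, 0 → best response Moderate.
Fleet B against (Light, Moderate): payoffs 1, 0 → best response Light.
Fleet B against (Moderate, Light): payoffs -2, -5 → best response Light.
Fleet B against (Moderate, Moderate): payoffs 3, 1 → best response Light.
Fleet C against (Light, Light): payoffs 3, -3 → best response Light.
Fleet C against (Light, Moderate): payoffs 5, 3 → best response Light.
Fleet C against (Moderate, Light): payoffs -3, 3 → best response Moderate.
Fleet C against (Moderate, Moderate): payoffs -1, 5 → best response Moderate.
Mutual best responses: (Light, Moderate, Light); (Moderate, Light, Moderate).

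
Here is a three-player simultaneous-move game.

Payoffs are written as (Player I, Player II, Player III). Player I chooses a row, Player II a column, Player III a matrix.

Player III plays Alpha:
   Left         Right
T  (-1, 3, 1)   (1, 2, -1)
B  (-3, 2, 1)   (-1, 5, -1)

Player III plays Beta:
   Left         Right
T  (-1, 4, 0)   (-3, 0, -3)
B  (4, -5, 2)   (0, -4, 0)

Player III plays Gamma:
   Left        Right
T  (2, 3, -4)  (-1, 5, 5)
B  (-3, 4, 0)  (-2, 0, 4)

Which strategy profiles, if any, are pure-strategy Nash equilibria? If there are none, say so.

(T, Left, Alpha): Player I gets -1, best alternative -3; Player II gets 3, best alternative 2; Player III gets 1, best alternative 0. No profitable deviation — NE.
(T, Left, Beta): Player I can switch to B (-1 → 4). Not NE.
(T, Left, Gamma): Player II can switch to Right (3 → 5). Not NE.
(T, Right, Alpha): Player II can switch to Left (2 → 3). Not NE.
(T, Right, Beta): Player I can switch to B (-3 → 0). Not NE.
(T, Right, Gamma): Player I gets -1, best alternative -2; Player II gets 5, best alternative 3; Player III gets 5, best alternative -1. No profitable deviation — NE.
(B, Left, Alpha): Player I can switch to T (-3 → -1). Not NE.
(B, Left, Beta): Player II can switch to Right (-5 → -4). Not NE.
(B, Left, Gamma): Player I can switch to T (-3 → 2). Not NE.
(B, Right, Alpha): Player I can switch to T (-1 → 1). Not NE.
(B, Right, Beta): Player III can switch to Gamma (0 → 4). Not NE.
(B, Right, Gamma): Player I can switch to T (-2 → -1). Not NE.

Pure-strategy Nash equilibria: (T, Left, Alpha) and (T, Right, Gamma)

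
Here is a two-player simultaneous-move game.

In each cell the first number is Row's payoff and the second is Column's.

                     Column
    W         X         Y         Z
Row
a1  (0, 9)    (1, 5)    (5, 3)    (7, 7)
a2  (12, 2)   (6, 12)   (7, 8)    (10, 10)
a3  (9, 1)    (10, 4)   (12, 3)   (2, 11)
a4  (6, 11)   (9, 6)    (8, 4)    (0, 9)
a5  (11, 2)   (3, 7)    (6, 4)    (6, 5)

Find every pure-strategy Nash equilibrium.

No pure-strategy Nash equilibrium.

Row against W: payoffs 0, 12, 9, 6, 11 → best response a2.
Row against X: payoffs 1, 6, 10, 9, 3 → best response a3.
Row against Y: payoffs 5, 7, 12, 8, 6 → best response a3.
Row against Z: payoffs 7, 10, 2, 0, 6 → best response a2.
Column against a1: payoffs 9, 5, 3, 7 → best response W.
Column against a2: payoffs 2, 12, 8, 10 → best response X.
Column against a3: payoffs 1, 4, 3, 11 → best response Z.
Column against a4: payoffs 11, 6, 4, 9 → best response W.
Column against a5: payoffs 2, 7, 4, 5 → best response X.
No profile is a mutual best response for all players.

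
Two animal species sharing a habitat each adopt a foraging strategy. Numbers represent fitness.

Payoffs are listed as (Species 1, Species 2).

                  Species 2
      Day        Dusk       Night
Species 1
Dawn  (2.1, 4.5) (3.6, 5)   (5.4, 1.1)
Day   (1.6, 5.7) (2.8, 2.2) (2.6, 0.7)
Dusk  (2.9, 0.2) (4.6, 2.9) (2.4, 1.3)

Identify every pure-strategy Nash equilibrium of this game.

Species 1 against Day: payoffs 2.1, 1.6, 2.9 → best response Dusk.
Species 1 against Dusk: payoffs 3.6, 2.8, 4.6 → best response Dusk.
Species 1 against Night: payoffs 5.4, 2.6, 2.4 → best response Dawn.
Species 2 against Dawn: payoffs 4.5, 5, 1.1 → best response Dusk.
Species 2 against Day: payoffs 5.7, 2.2, 0.7 → best response Day.
Species 2 against Dusk: payoffs 0.2, 2.9, 1.3 → best response Dusk.
Mutual best responses: (Dusk, Dusk).

Pure NE: (Dusk, Dusk)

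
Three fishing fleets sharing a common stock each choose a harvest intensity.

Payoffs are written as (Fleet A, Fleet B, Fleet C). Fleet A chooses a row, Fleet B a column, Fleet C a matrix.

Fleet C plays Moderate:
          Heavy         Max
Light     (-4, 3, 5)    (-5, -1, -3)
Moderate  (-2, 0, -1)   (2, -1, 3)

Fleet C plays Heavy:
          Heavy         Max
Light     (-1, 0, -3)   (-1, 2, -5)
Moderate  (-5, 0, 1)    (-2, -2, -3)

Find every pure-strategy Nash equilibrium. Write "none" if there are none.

Fleet A against (Heavy, Moderate): payoffs -4, -2 → best response Moderate.
Fleet A against (Heavy, Heavy): payoffs -1, -5 → best response Light.
Fleet A against (Max, Moderate): payoffs -5, 2 → best response Moderate.
Fleet A against (Max, Heavy): payoffs -1, -2 → best response Light.
Fleet B against (Light, Moderate): payoffs 3, -1 → best response Heavy.
Fleet B against (Light, Heavy): payoffs 0, 2 → best response Max.
Fleet B against (Moderate, Moderate): payoffs 0, -1 → best response Heavy.
Fleet B against (Moderate, Heavy): payoffs 0, -2 → best response Heavy.
Fleet C against (Light, Heavy): payoffs 5, -3 → best response Moderate.
Fleet C against (Light, Max): payoffs -3, -5 → best response Moderate.
Fleet C against (Moderate, Heavy): payoffs -1, 1 → best response Heavy.
Fleet C against (Moderate, Max): payoffs 3, -3 → best response Moderate.
No profile is a mutual best response for all players.

There is no pure-strategy Nash equilibrium.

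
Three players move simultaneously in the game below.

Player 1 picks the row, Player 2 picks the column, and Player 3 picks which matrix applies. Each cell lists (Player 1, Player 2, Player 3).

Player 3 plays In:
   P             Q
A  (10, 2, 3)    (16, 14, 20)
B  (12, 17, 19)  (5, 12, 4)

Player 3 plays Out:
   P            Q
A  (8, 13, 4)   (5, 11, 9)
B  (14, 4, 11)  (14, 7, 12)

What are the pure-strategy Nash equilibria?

(A, Q, In); (B, P, In); (B, Q, Out)

Player 1 against (P, In): payoffs 10, 12 → best response B.
Player 1 against (P, Out): payoffs 8, 14 → best response B.
Player 1 against (Q, In): payoffs 16, 5 → best response A.
Player 1 against (Q, Out): payoffs 5, 14 → best response B.
Player 2 against (A, In): payoffs 2, 14 → best response Q.
Player 2 against (A, Out): payoffs 13, 11 → best response P.
Player 2 against (B, In): payoffs 17, 12 → best response P.
Player 2 against (B, Out): payoffs 4, 7 → best response Q.
Player 3 against (A, P): payoffs 3, 4 → best response Out.
Player 3 against (A, Q): payoffs 20, 9 → best response In.
Player 3 against (B, P): payoffs 19, 11 → best response In.
Player 3 against (B, Q): payoffs 4, 12 → best response Out.
Mutual best responses: (A, Q, In); (B, P, In); (B, Q, Out).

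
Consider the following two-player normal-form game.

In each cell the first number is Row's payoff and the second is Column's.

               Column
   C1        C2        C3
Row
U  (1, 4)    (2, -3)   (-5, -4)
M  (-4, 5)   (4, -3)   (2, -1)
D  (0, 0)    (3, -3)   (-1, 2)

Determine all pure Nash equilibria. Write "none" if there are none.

Row against C1: payoffs 1, -4, 0 → best response U.
Row against C2: payoffs 2, 4, 3 → best response M.
Row against C3: payoffs -5, 2, -1 → best response M.
Column against U: payoffs 4, -3, -4 → best response C1.
Column against M: payoffs 5, -3, -1 → best response C1.
Column against D: payoffs 0, -3, 2 → best response C3.
Mutual best responses: (U, C1).

The unique pure-strategy Nash equilibrium is (U, C1).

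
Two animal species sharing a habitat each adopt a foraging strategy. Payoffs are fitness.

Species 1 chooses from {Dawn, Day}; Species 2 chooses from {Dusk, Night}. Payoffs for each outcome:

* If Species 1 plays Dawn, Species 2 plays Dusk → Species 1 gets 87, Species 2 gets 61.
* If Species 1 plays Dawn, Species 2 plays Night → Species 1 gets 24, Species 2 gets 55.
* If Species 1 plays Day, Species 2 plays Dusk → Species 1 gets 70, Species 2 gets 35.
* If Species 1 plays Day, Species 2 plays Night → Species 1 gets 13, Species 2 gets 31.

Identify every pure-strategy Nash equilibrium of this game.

Pure NE: (Dawn, Dusk)

For each strategy profile, look for a profitable unilateral deviation.
(Dawn, Dusk): Species 1 gets 87, best alternative 70; Species 2 gets 61, best alternative 55. No profitable deviation — NE.
(Dawn, Night): Species 2 can switch to Dusk (55 → 61). Not NE.
(Day, Dusk): Species 1 can switch to Dawn (70 → 87). Not NE.
(Day, Night): Species 1 can switch to Dawn (13 → 24). Not NE.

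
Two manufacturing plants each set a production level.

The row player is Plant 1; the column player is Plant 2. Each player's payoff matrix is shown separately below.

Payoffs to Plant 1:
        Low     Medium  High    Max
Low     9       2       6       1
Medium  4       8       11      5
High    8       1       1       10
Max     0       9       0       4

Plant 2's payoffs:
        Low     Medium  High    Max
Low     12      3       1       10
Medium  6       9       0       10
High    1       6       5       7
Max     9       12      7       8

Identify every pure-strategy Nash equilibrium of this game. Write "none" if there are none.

The pure Nash equilibria are (Low, Low) and (High, Max) and (Max, Medium).

Mark each player's best response to every combination of opponents' strategies; a profile where every player is best-responding is a pure Nash equilibrium.
Plant 1 against Low: payoffs 9, 4, 8, 0 → best response Low.
Plant 1 against Medium: payoffs 2, 8, 1, 9 → best response Max.
Plant 1 against High: payoffs 6, 11, 1, 0 → best response Medium.
Plant 1 against Max: payoffs 1, 5, 10, 4 → best response High.
Plant 2 against Low: payoffs 12, 3, 1, 10 → best response Low.
Plant 2 against Medium: payoffs 6, 9, 0, 10 → best response Max.
Plant 2 against High: payoffs 1, 6, 5, 7 → best response Max.
Plant 2 against Max: payoffs 9, 12, 7, 8 → best response Medium.
Mutual best responses: (Low, Low); (High, Max); (Max, Medium).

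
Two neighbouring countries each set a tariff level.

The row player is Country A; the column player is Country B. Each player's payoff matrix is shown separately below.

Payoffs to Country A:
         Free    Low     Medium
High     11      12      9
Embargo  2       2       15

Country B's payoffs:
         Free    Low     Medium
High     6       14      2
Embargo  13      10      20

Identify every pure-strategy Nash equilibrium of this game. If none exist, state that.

The pure Nash equilibria are (High, Low), (Embargo, Medium).

Country A against Free: payoffs 11, 2 → best response High.
Country A against Low: payoffs 12, 2 → best response High.
Country A against Medium: payoffs 9, 15 → best response Embargo.
Country B against High: payoffs 6, 14, 2 → best response Low.
Country B against Embargo: payoffs 13, 10, 20 → best response Medium.
Mutual best responses: (High, Low); (Embargo, Medium).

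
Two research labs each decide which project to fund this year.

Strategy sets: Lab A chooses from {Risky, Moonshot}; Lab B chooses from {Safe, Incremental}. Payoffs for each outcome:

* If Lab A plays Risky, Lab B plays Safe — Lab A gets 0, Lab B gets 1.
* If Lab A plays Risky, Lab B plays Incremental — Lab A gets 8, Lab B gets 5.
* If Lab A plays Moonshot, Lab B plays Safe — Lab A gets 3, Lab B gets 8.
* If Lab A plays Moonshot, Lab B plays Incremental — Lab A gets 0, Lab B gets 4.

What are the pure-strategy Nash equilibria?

Mark each player's best response to every combination of opponents' strategies; a profile where every player is best-responding is a pure Nash equilibrium.
Lab A against Safe: payoffs 0, 3 → best response Moonshot.
Lab A against Incremental: payoffs 8, 0 → best response Risky.
Lab B against Risky: payoffs 1, 5 → best response Incremental.
Lab B against Moonshot: payoffs 8, 4 → best response Safe.
Mutual best responses: (Risky, Incremental); (Moonshot, Safe).

(Risky, Incremental); (Moonshot, Safe)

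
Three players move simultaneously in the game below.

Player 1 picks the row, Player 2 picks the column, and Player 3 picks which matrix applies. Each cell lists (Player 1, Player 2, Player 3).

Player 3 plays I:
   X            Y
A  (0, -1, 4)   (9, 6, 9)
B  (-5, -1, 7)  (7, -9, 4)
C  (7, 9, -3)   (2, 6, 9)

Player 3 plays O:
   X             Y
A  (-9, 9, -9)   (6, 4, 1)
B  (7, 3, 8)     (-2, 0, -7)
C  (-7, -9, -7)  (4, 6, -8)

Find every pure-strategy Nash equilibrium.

The pure Nash equilibria are (A, Y, I), (B, X, O), (C, X, I).

Player 1 against (X, I): payoffs 0, -5, 7 → best response C.
Player 1 against (X, O): payoffs -9, 7, -7 → best response B.
Player 1 against (Y, I): payoffs 9, 7, 2 → best response A.
Player 1 against (Y, O): payoffs 6, -2, 4 → best response A.
Player 2 against (A, I): payoffs -1, 6 → best response Y.
Player 2 against (A, O): payoffs 9, 4 → best response X.
Player 2 against (B, I): payoffs -1, -9 → best response X.
Player 2 against (B, O): payoffs 3, 0 → best response X.
Player 2 against (C, I): payoffs 9, 6 → best response X.
Player 2 against (C, O): payoffs -9, 6 → best response Y.
Player 3 against (A, X): payoffs 4, -9 → best response I.
Player 3 against (A, Y): payoffs 9, 1 → best response I.
Player 3 against (B, X): payoffs 7, 8 → best response O.
Player 3 against (B, Y): payoffs 4, -7 → best response I.
Player 3 against (C, X): payoffs -3, -7 → best response I.
Player 3 against (C, Y): payoffs 9, -8 → best response I.
Mutual best responses: (A, Y, I); (B, X, O); (C, X, I).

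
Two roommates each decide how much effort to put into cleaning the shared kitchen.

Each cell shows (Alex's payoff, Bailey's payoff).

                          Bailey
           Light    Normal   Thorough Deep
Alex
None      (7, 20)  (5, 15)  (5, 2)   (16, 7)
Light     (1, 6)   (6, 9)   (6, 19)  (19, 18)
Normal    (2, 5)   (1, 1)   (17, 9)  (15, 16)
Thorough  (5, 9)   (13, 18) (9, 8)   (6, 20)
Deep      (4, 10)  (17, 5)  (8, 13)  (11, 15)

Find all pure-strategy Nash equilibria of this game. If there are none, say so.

(None, Light): Alex gets 7, best alternative 5; Bailey gets 20, best alternative 15. No profitable deviation — NE.
(None, Normal): Alex can switch to Light (5 → 6). Not NE.
(None, Thorough): Alex can switch to Light (5 → 6). Not NE.
(None, Deep): Alex can switch to Light (16 → 19). Not NE.
(Light, Light): Alex can switch to None (1 → 7). Not NE.
(Light, Normal): Alex can switch to Thorough (6 → 13). Not NE.
(Light, Thorough): Alex can switch to Normal (6 → 17). Not NE.
(Light, Deep): Bailey can switch to Thorough (18 → 19). Not NE.
(Normal, Light): Alex can switch to None (2 → 7). Not NE.
(The remaining 11 profiles each have a profitable deviation by the same check.)

(None, Light)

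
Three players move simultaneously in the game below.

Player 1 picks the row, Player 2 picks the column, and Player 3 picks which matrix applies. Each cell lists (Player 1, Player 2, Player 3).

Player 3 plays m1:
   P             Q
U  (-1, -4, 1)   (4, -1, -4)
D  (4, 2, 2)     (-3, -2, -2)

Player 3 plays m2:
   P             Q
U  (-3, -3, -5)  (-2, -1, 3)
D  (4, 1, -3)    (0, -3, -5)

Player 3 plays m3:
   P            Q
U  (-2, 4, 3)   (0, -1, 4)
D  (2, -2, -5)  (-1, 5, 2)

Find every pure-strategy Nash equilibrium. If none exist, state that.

For each player, find the best response to each opponent profile; mutual best responses are the pure NE.
Player 1 against (P, m1): payoffs -1, 4 → best response D.
Player 1 against (P, m2): payoffs -3, 4 → best response D.
Player 1 against (P, m3): payoffs -2, 2 → best response D.
Player 1 against (Q, m1): payoffs 4, -3 → best response U.
Player 1 against (Q, m2): payoffs -2, 0 → best response D.
Player 1 against (Q, m3): payoffs 0, -1 → best response U.
Player 2 against (U, m1): payoffs -4, -1 → best response Q.
Player 2 against (U, m2): payoffs -3, -1 → best response Q.
Player 2 against (U, m3): payoffs 4, -1 → best response P.
Player 2 against (D, m1): payoffs 2, -2 → best response P.
Player 2 against (D, m2): payoffs 1, -3 → best response P.
Player 2 against (D, m3): payoffs -2, 5 → best response Q.
Player 3 against (U, P): payoffs 1, -5, 3 → best response m3.
Player 3 against (U, Q): payoffs -4, 3, 4 → best response m3.
Player 3 against (D, P): payoffs 2, -3, -5 → best response m1.
Player 3 against (D, Q): payoffs -2, -5, 2 → best response m3.
Mutual best responses: (D, P, m1).

The unique pure-strategy Nash equilibrium is (D, P, m1).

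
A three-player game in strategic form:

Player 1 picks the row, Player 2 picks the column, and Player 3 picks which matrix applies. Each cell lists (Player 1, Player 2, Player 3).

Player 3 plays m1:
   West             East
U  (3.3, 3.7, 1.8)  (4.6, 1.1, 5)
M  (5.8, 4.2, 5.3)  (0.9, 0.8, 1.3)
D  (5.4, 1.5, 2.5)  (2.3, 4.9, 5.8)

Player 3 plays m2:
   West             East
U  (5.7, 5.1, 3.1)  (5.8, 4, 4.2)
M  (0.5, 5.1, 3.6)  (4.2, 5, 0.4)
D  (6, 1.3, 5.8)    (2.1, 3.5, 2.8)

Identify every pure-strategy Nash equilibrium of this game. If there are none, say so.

The unique pure-strategy Nash equilibrium is (M, West, m1).

Mark each player's best response to every combination of opponents' strategies; a profile where every player is best-responding is a pure Nash equilibrium.
Player 1 against (West, m1): payoffs 3.3, 5.8, 5.4 → best response M.
Player 1 against (West, m2): payoffs 5.7, 0.5, 6 → best response D.
Player 1 against (East, m1): payoffs 4.6, 0.9, 2.3 → best response U.
Player 1 against (East, m2): payoffs 5.8, 4.2, 2.1 → best response U.
Player 2 against (U, m1): payoffs 3.7, 1.1 → best response West.
Player 2 against (U, m2): payoffs 5.1, 4 → best response West.
Player 2 against (M, m1): payoffs 4.2, 0.8 → best response West.
Player 2 against (M, m2): payoffs 5.1, 5 → best response West.
Player 2 against (D, m1): payoffs 1.5, 4.9 → best response East.
Player 2 against (D, m2): payoffs 1.3, 3.5 → best response East.
Player 3 against (U, West): payoffs 1.8, 3.1 → best response m2.
Player 3 against (U, East): payoffs 5, 4.2 → best response m1.
Player 3 against (M, West): payoffs 5.3, 3.6 → best response m1.
Player 3 against (M, East): payoffs 1.3, 0.4 → best response m1.
Player 3 against (D, West): payoffs 2.5, 5.8 → best response m2.
Player 3 against (D, East): payoffs 5.8, 2.8 → best response m1.
Mutual best responses: (M, West, m1).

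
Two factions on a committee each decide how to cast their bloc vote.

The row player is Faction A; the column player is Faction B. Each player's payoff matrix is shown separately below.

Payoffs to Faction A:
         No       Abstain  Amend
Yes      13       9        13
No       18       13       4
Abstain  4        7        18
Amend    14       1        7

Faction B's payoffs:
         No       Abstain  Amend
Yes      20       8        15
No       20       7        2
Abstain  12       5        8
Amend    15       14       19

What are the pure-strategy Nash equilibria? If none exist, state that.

Faction A against No: payoffs 13, 18, 4, 14 → best response No.
Faction A against Abstain: payoffs 9, 13, 7, 1 → best response No.
Faction A against Amend: payoffs 13, 4, 18, 7 → best response Abstain.
Faction B against Yes: payoffs 20, 8, 15 → best response No.
Faction B against No: payoffs 20, 7, 2 → best response No.
Faction B against Abstain: payoffs 12, 5, 8 → best response No.
Faction B against Amend: payoffs 15, 14, 19 → best response Amend.
Mutual best responses: (No, No).

Pure NE: (No, No)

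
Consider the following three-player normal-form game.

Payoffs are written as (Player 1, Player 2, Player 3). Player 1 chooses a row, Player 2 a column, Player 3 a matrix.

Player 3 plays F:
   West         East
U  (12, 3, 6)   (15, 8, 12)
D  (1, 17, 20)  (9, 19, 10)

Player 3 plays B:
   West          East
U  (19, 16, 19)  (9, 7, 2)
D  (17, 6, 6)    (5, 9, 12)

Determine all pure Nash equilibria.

Mark each player's best response to every combination of opponents' strategies; a profile where every player is best-responding is a pure Nash equilibrium.
Player 1 against (West, F): payoffs 12, 1 → best response U.
Player 1 against (West, B): payoffs 19, 17 → best response U.
Player 1 against (East, F): payoffs 15, 9 → best response U.
Player 1 against (East, B): payoffs 9, 5 → best response U.
Player 2 against (U, F): payoffs 3, 8 → best response East.
Player 2 against (U, B): payoffs 16, 7 → best response West.
Player 2 against (D, F): payoffs 17, 19 → best response East.
Player 2 against (D, B): payoffs 6, 9 → best response East.
Player 3 against (U, West): payoffs 6, 19 → best response B.
Player 3 against (U, East): payoffs 12, 2 → best response F.
Player 3 against (D, West): payoffs 20, 6 → best response F.
Player 3 against (D, East): payoffs 10, 12 → best response B.
Mutual best responses: (U, West, B); (U, East, F).

(U, West, B); (U, East, F)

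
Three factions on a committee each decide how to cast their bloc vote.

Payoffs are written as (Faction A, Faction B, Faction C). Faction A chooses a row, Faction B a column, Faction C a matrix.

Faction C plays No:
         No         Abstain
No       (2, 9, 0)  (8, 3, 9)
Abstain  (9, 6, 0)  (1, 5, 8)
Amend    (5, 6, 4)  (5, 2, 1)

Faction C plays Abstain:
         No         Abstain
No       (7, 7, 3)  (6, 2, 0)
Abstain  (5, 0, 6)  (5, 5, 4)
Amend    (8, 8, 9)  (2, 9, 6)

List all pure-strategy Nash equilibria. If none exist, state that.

For each strategy profile, look for a profitable unilateral deviation.
(No, No, No): Faction A can switch to Abstain (2 → 9). Not NE.
(No, No, Abstain): Faction A can switch to Amend (7 → 8). Not NE.
(No, Abstain, No): Faction B can switch to No (3 → 9). Not NE.
(No, Abstain, Abstain): Faction B can switch to No (2 → 7). Not NE.
(Abstain, No, No): Faction C can switch to Abstain (0 → 6). Not NE.
(Abstain, No, Abstain): Faction A can switch to No (5 → 7). Not NE.
(Abstain, Abstain, No): Faction A can switch to No (1 → 8). Not NE.
(Abstain, Abstain, Abstain): Faction A can switch to No (5 → 6). Not NE.
(Amend, No, No): Faction A can switch to Abstain (5 → 9). Not NE.
(Amend, No, Abstain): Faction B can switch to Abstain (8 → 9). Not NE.
(The remaining 2 profiles each have a profitable deviation by the same check.)

none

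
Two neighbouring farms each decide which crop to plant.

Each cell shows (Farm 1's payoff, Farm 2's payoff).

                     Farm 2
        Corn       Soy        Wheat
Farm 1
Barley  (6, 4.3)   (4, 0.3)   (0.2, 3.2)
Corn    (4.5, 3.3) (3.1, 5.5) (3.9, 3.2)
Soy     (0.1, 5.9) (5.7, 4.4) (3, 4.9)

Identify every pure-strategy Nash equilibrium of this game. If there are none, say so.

The unique pure-strategy Nash equilibrium is (Barley, Corn).

Farm 1 against Corn: payoffs 6, 4.5, 0.1 → best response Barley.
Farm 1 against Soy: payoffs 4, 3.1, 5.7 → best response Soy.
Farm 1 against Wheat: payoffs 0.2, 3.9, 3 → best response Corn.
Farm 2 against Barley: payoffs 4.3, 0.3, 3.2 → best response Corn.
Farm 2 against Corn: payoffs 3.3, 5.5, 3.2 → best response Soy.
Farm 2 against Soy: payoffs 5.9, 4.4, 4.9 → best response Corn.
Mutual best responses: (Barley, Corn).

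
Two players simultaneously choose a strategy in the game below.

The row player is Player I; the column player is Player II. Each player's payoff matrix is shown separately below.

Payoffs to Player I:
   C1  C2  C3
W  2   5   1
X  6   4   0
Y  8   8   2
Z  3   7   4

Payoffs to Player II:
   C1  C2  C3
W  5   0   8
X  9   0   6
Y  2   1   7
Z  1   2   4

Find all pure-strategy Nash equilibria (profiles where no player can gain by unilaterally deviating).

Player I against C1: payoffs 2, 6, 8, 3 → best response Y.
Player I against C2: payoffs 5, 4, 8, 7 → best response Y.
Player I against C3: payoffs 1, 0, 2, 4 → best response Z.
Player II against W: payoffs 5, 0, 8 → best response C3.
Player II against X: payoffs 9, 0, 6 → best response C1.
Player II against Y: payoffs 2, 1, 7 → best response C3.
Player II against Z: payoffs 1, 2, 4 → best response C3.
Mutual best responses: (Z, C3).

(Z, C3)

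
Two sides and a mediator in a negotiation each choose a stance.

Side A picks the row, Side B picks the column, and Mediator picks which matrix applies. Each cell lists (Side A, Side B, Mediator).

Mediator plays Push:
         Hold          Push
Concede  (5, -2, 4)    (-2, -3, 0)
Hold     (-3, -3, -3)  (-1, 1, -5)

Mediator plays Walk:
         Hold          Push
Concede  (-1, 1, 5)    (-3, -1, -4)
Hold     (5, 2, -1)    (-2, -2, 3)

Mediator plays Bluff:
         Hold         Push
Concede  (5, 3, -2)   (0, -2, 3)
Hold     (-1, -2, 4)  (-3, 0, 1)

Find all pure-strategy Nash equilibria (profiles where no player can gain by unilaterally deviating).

No pure-strategy Nash equilibrium.

Side A against (Hold, Push): payoffs 5, -3 → best response Concede.
Side A against (Hold, Walk): payoffs -1, 5 → best response Hold.
Side A against (Hold, Bluff): payoffs 5, -1 → best response Concede.
Side A against (Push, Push): payoffs -2, -1 → best response Hold.
Side A against (Push, Walk): payoffs -3, -2 → best response Hold.
Side A against (Push, Bluff): payoffs 0, -3 → best response Concede.
Side B against (Concede, Push): payoffs -2, -3 → best response Hold.
Side B against (Concede, Walk): payoffs 1, -1 → best response Hold.
Side B against (Concede, Bluff): payoffs 3, -2 → best response Hold.
Side B against (Hold, Push): payoffs -3, 1 → best response Push.
Side B against (Hold, Walk): payoffs 2, -2 → best response Hold.
Side B against (Hold, Bluff): payoffs -2, 0 → best response Push.
Mediator against (Concede, Hold): payoffs 4, 5, -2 → best response Walk.
Mediator against (Concede, Push): payoffs 0, -4, 3 → best response Bluff.
Mediator against (Hold, Hold): payoffs -3, -1, 4 → best response Bluff.
Mediator against (Hold, Push): payoffs -5, 3, 1 → best response Walk.
No profile is a mutual best response for all players.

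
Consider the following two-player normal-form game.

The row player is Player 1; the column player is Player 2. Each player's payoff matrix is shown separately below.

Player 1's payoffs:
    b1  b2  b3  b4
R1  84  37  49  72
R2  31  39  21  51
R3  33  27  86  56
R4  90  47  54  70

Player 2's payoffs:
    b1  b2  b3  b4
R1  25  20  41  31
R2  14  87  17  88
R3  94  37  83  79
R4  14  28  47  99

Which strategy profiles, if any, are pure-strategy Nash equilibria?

For each strategy profile, look for a profitable unilateral deviation.
(R1, b1): Player 1 can switch to R4 (84 → 90). Not NE.
(R1, b2): Player 1 can switch to R2 (37 → 39). Not NE.
(R1, b3): Player 1 can switch to R3 (49 → 86). Not NE.
(R1, b4): Player 2 can switch to b3 (31 → 41). Not NE.
(R2, b1): Player 1 can switch to R1 (31 → 84). Not NE.
(R2, b2): Player 1 can switch to R4 (39 → 47). Not NE.
(R2, b3): Player 1 can switch to R1 (21 → 49). Not NE.
(R2, b4): Player 1 can switch to R1 (51 → 72). Not NE.
(R3, b1): Player 1 can switch to R1 (33 → 84). Not NE.
(R3, b2): Player 1 can switch to R1 (27 → 37). Not NE.
(The remaining 6 profiles each have a profitable deviation by the same check.)

none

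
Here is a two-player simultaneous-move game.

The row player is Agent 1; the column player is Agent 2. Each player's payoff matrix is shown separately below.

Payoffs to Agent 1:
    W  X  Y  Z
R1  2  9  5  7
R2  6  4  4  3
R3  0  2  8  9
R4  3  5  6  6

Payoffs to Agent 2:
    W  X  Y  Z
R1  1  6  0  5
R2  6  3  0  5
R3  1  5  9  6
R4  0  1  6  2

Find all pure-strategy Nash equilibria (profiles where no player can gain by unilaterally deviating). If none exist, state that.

(R1, W): Agent 1 can switch to R2 (2 → 6). Not NE.
(R1, X): Agent 1 gets 9, best alternative 5; Agent 2 gets 6, best alternative 5. No profitable deviation — NE.
(R1, Y): Agent 1 can switch to R3 (5 → 8). Not NE.
(R1, Z): Agent 1 can switch to R3 (7 → 9). Not NE.
(R2, W): Agent 1 gets 6, best alternative 3; Agent 2 gets 6, best alternative 5. No profitable deviation — NE.
(R2, X): Agent 1 can switch to R1 (4 → 9). Not NE.
(R2, Y): Agent 1 can switch to R1 (4 → 5). Not NE.
(R2, Z): Agent 1 can switch to R1 (3 → 7). Not NE.
(R3, Y): Agent 1 gets 8, best alternative 6; Agent 2 gets 9, best alternative 6. No profitable deviation — NE.
(The remaining 7 profiles each have a profitable deviation by the same check.)

The pure Nash equilibria are (R1, X), (R2, W), (R3, Y).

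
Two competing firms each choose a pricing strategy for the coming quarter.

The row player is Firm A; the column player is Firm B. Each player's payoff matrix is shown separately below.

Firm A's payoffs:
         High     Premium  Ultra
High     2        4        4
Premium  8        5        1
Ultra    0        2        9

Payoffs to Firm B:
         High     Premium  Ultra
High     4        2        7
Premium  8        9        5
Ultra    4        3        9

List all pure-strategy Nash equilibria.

Check each profile: it is a Nash equilibrium iff no player can strictly gain by switching unilaterally.
(High, High): Firm A can switch to Premium (2 → 8). Not NE.
(High, Premium): Firm A can switch to Premium (4 → 5). Not NE.
(High, Ultra): Firm A can switch to Ultra (4 → 9). Not NE.
(Premium, High): Firm B can switch to Premium (8 → 9). Not NE.
(Premium, Premium): Firm A gets 5, best alternative 4; Firm B gets 9, best alternative 8. No profitable deviation — NE.
(Premium, Ultra): Firm A can switch to High (1 → 4). Not NE.
(Ultra, High): Firm A can switch to High (0 → 2). Not NE.
(Ultra, Ultra): Firm A gets 9, best alternative 4; Firm B gets 9, best alternative 4. No profitable deviation — NE.
(The remaining 1 profile has a profitable deviation by the same check.)

The pure Nash equilibria are (Premium, Premium); (Ultra, Ultra).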